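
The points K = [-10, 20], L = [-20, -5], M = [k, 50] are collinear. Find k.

The three points are collinear iff det[KL; KM] = 0.
This determinant is linear in k: (25)k + (-50) = 0, so k = 2.

2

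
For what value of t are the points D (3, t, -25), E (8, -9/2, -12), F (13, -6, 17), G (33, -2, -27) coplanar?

The points are coplanar iff DE · (DF × DG) = 0.
Expanding, this is linear in t: (-800)t + (-3200) = 0.
So t = -4.

-4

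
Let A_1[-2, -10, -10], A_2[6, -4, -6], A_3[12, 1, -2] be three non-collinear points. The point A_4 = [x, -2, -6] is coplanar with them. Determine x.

The plane through A_1, A_2, A_3 has equation 4x − 8y + 4z = 32.
Substituting A_4: (4)x + (-8) = 32, so x = 10.

10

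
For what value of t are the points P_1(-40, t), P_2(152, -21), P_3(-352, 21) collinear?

The three points are collinear iff det[P_1P_2; P_1P_3] = 0.
This determinant is linear in t: (-504)t + (-2520) = 0, so t = -5.

-5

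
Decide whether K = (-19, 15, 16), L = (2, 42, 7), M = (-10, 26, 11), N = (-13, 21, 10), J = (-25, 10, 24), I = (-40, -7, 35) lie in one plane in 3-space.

Yes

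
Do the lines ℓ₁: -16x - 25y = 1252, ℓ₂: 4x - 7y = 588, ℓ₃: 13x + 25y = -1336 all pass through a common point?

Yes

Intersecting ℓ₁ and ℓ₂: solving the 2×2 system gives (x, y) = (28, -68).
Substitute into ℓ₃: (13)(28) + (25)(-68) = -1336.
This equals -1336, so (28, -68) lies on all three lines and they are concurrent.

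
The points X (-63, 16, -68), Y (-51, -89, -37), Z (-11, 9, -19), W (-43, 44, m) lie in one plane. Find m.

-55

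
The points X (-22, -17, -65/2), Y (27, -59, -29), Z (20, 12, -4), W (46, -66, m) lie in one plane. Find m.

Coplanarity ⇔ det[XY; XZ; XW] = 0.
Expanding, this is linear in m: (3185)m + (76440) = 0.
So m = -24.

-24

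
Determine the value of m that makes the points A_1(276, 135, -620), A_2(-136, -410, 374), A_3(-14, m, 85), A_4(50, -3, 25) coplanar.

Normal to plane A_1A_2A_4: n = (-214353, 41096, -66314); plane equation n·P = -12498788.
Requiring n·A_3 = -12498788: (41096)m + (-2635748) = -12498788.
So m = -240.

-240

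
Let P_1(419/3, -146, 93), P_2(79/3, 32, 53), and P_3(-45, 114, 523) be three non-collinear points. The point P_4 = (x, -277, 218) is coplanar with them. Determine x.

658/3

A normal to the plane is n = P_1P_2 × P_1P_3 = (86940, 56120, 3404).
P_4 lies in the plane iff n · P_1P_4 = 0.
This gives (86940)x + (-19068840) = 0, so x = 658/3.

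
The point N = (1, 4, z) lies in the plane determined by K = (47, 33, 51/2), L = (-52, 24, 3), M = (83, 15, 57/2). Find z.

9

A normal to the plane is n = KL × KM = (-432, -513, 2106).
N lies in the plane iff n · KN = 0.
This gives (2106)z + (-18954) = 0, so z = 9.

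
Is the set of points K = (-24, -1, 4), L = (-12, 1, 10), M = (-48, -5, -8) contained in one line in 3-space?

Yes

KL = (12, 2, 6), KM = (-24, -4, -12).
KL × KM = (0, 0, 0).
The cross product vanishes, so the three points are collinear.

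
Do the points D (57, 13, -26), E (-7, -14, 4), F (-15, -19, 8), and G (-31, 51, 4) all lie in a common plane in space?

No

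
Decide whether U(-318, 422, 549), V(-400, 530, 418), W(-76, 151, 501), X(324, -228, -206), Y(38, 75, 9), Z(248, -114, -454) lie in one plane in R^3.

No

The plane through U, V, W has normal n = UV × UW = (-40685, -35638, -3914) and equation n·P = -4250192.
Checking the remaining points: n·X = -4250192, n·Y = -4254106, n·Z = -4250192.
Since n·Y = -4254106 ≠ -4250192, Y is off the plane and the points are not all coplanar.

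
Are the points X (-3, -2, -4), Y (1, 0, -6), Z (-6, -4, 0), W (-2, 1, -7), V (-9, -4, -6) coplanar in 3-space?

The plane through X, Y, Z has normal n = XY × XZ = (4, -10, -2) and equation n·P = 16.
Checking the remaining points: n·W = -4, n·V = 16.
Since n·W = -4 ≠ 16, W is off the plane and the points are not all coplanar.

No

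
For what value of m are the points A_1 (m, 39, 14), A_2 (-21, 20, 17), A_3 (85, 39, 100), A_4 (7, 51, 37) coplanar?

The points are coplanar iff A_1A_2 · (A_1A_3 × A_1A_4) = 0.
Expanding, this is linear in m: (2193)m + (50439) = 0.
So m = -23.

-23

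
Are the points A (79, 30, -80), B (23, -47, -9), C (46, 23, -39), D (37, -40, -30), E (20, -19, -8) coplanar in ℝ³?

No

The plane through A, B, C has normal n = AB × AC = (-2660, -47, -2149) and equation n·P = -39630.
Checking the remaining points: n·D = -32070, n·E = -35115.
Since n·D = -32070 ≠ -39630, D is off the plane and the points are not all coplanar.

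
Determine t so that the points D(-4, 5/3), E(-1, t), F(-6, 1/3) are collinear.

11/3

The three points are collinear iff det[DE; DF] = 0.
This determinant is linear in t: (2)t + (-22/3) = 0, so t = 11/3.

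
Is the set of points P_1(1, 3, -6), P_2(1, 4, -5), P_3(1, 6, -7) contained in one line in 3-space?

No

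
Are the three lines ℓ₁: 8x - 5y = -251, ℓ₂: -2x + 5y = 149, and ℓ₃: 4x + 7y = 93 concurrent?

Lines aᵢx + bᵢy = cᵢ with pairwise distinct directions are concurrent exactly when det[aᵢ bᵢ cᵢ] = 0.
Here the determinant is 0.
It vanishes, so the lines are concurrent at (-17, 23).

Yes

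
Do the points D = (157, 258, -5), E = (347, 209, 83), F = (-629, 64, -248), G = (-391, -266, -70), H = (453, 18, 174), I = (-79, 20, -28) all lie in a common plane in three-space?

No

The plane through D, E, F has normal n = DE × DF = (28979, -22998, -75374) and equation n·P = -1006911.
Checking the remaining points: n·G = 62859, n·H = -401553, n·I = -638829.
Since n·G = 62859 ≠ -1006911, G is off the plane and the points are not all coplanar.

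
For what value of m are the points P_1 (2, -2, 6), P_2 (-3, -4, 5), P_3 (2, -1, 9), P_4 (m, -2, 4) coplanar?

Coplanarity ⇔ det[P_1P_2; P_1P_3; P_1P_4] = 0.
Expanding, this is linear in m: (-5)m + (20) = 0.
So m = 4.

4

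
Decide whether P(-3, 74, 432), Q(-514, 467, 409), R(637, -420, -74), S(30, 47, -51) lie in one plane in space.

A normal to the plane through P, Q, R is n = PQ × PR = (-210220, -273286, 914).
The plane has equation n·X = -19197656. For S: n·S = -19197656.
Equal, so S lies in the plane and all four are coplanar.

Yes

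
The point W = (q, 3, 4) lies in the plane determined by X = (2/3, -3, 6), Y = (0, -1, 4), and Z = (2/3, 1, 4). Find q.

A normal to the plane is n = XY × XZ = (4, -4/3, -8/3).
W lies in the plane iff n · XW = 0.
This gives (4)q + (-16/3) = 0, so q = 4/3.

4/3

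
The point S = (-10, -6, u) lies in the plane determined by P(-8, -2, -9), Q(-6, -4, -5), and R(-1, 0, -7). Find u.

The plane through P, Q, R has equation −12x + 24y + 18z = -114.
Substituting S: (18)u + (-24) = -114, so u = -5.

-5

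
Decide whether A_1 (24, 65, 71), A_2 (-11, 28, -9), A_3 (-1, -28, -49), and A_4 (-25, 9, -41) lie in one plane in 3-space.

A normal to the plane through A_1, A_2, A_3 is n = A_1A_2 × A_1A_3 = (-3000, -2200, 2330).
The plane has equation n·P = -49570. For A_4: n·A_4 = -40330.
-40330 ≠ -49570, so A_4 is off the plane.

No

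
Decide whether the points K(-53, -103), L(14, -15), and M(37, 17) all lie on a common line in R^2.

No

KL = (67, 88), KM = (90, 120).
det[KL; KM] = (67)(120) − (88)(90) = 120.
The determinant is nonzero, so they are not collinear.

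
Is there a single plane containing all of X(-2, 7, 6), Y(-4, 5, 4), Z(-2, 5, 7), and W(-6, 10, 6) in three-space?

A normal to the plane through X, Y, Z is n = XY × XZ = (-6, 2, 4).
The plane has equation n·P = 50. For W: n·W = 80.
80 ≠ 50, so W is off the plane.

No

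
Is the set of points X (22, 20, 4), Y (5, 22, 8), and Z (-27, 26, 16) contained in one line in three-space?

No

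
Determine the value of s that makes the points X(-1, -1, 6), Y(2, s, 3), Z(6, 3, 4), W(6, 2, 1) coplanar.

Normal to plane XZW: n = (-14, 21, -7); plane equation n·P = -49.
Requiring n·Y = -49: (21)s + (-49) = -49.
So s = 0.

0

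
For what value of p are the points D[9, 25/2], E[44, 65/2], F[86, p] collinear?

113/2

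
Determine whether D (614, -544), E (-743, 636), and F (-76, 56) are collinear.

Yes

DE = (-1357, 1180), DF = (-690, 600).
Checking proportionality: DF = 30/59·DE, so the vectors are parallel and the points are collinear.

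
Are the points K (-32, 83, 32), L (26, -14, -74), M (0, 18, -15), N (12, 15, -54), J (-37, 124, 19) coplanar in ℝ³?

No

The plane through K, L, M has normal n = KL × KM = (-2331, -666, -666) and equation n·P = -1998.
Checking the remaining points: n·N = -1998, n·J = -8991.
Since n·J = -8991 ≠ -1998, J is off the plane and the points are not all coplanar.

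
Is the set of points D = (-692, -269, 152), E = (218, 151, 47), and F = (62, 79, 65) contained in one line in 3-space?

Yes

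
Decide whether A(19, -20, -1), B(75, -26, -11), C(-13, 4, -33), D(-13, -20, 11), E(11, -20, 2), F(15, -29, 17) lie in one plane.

Yes

The plane through A, B, C has normal n = AB × AC = (432, 2112, 1152) and equation n·P = -35184.
Checking the remaining points: n·D = -35184, n·E = -35184, n·F = -35184.
All equal -35184, so all 6 points lie in one plane.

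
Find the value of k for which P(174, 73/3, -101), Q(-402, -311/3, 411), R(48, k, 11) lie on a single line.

Direction PQ = (-576, -128, 512). From the x-coordinate of R, the parameter along the line is τ = (48 − 174)/(-576) = 7/32.
Then k = 73/3 + 7/32·(-128) = -11/3.

-11/3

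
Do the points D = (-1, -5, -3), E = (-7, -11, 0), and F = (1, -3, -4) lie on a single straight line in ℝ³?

DE = (-6, -6, 3), DF = (2, 2, -1).
DE × DF = (0, 0, 0).
The cross product vanishes, so the three points are collinear.

Yes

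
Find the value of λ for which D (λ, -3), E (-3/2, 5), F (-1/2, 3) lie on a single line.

5/2

The three points are collinear iff det[DE; DF] = 0.
This determinant is linear in λ: (2)λ + (-5) = 0, so λ = 5/2.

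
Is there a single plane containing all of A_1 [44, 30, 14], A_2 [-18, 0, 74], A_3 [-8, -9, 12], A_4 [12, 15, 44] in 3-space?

The four points are coplanar iff the 3×3 determinant with rows A_1A_2, A_1A_3, A_1A_4 is zero.
Rows: (-62, -30, 60), (-52, -39, -2), (-32, -15, 30).
Expanding along the first row: (-62)(-1200) − (-30)(-1624) + (60)(-468) = -2400.
Nonzero ⇒ not coplanar.

No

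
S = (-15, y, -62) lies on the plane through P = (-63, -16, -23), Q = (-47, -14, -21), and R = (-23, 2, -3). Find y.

-49

The plane through P, Q, R has equation 4x − 240y + 208z = -1196.
Substituting S: (-240)y + (-12956) = -1196, so y = -49.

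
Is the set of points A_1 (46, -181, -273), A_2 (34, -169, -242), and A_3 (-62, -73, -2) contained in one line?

A_1A_2 = (-12, 12, 31), A_1A_3 = (-108, 108, 271).
A_1A_2 × A_1A_3 = (-96, -96, 0).
The cross product is nonzero, so the points do not lie on one line.

No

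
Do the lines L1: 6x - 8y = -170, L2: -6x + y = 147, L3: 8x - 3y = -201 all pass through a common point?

No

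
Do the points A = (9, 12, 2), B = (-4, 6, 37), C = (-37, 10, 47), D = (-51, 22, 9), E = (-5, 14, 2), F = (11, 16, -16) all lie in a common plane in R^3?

No

The plane through A, B, C has normal n = AB × AC = (-200, -1025, -250) and equation n·P = -14600.
Checking the remaining points: n·D = -14600, n·E = -13850, n·F = -14600.
Since n·E = -13850 ≠ -14600, E is off the plane and the points are not all coplanar.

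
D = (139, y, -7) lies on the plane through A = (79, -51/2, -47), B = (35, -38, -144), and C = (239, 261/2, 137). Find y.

The plane through A, B, C has equation 12832x − 7424y − 4864z = 1431648.
Substituting D: (-7424)y + (1817696) = 1431648, so y = 52.

52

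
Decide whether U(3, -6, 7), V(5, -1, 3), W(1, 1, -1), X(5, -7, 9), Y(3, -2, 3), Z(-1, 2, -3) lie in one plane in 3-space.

Yes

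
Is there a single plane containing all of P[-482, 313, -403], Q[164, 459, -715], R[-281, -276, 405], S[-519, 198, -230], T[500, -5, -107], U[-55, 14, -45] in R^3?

No

The plane through P, Q, R has normal n = PQ × PR = (-65800, -584680, -409840) and equation n·X = 13876280.
Checking the remaining points: n·S = 12646760, n·T = 13876280, n·U = 13876280.
Since n·S = 12646760 ≠ 13876280, S is off the plane and the points are not all coplanar.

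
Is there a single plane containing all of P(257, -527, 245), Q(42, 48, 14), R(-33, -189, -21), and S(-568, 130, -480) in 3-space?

Yes

With P as base: PQ = (-215, 575, -231), PR = (-290, 338, -266), PS = (-825, 657, -725).
PR × PS = (-70288, 9200, 88320).
PQ · (PR × PS) = 0.
The scalar triple product vanishes, so the four points are coplanar.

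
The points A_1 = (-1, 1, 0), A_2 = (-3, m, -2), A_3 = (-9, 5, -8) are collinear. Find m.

2

Collinearity requires A_1A_2 × A_1A_3 = 0; each component is linear in m.
The x-component gives (-8)m + (16) = 0, so m = 2.
The remaining components then also vanish.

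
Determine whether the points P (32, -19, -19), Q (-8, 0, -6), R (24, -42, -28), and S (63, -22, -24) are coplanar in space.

The four points are coplanar iff the 3×3 determinant with rows PQ, PR, PS is zero.
Rows: (-40, 19, 13), (-8, -23, -9), (31, -3, -5).
Expanding along the first row: (-40)(88) − (19)(319) + (13)(737) = 0.
Zero determinant ⇒ coplanar.

Yes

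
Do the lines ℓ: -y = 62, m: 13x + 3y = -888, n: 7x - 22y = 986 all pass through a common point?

Yes

Intersecting ℓ and m: solving the 2×2 system gives (x, y) = (-54, -62).
Substitute into n: (7)(-54) + (-22)(-62) = 986.
This equals 986, so (-54, -62) lies on all three lines and they are concurrent.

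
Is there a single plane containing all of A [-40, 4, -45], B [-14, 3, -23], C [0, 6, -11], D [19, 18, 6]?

No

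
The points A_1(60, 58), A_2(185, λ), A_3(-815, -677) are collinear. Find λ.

163

The three points are collinear iff det[A_1A_2; A_1A_3] = 0.
This determinant is linear in λ: (875)λ + (-142625) = 0, so λ = 163.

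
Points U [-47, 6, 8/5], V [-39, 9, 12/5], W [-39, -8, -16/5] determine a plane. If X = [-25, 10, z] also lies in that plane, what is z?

12/5

A normal to the plane is n = UV × UW = (-16/5, 224/5, -136).
X lies in the plane iff n · UX = 0.
This gives (-136)z + (1632/5) = 0, so z = 12/5.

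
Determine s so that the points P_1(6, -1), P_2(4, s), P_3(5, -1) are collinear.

-1

The three points are collinear iff det[P_1P_2; P_1P_3] = 0.
This determinant is linear in s: (1)s + (1) = 0, so s = -1.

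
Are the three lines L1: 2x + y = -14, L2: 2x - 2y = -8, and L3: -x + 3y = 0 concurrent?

Yes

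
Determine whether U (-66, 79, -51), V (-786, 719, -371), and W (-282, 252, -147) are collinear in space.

UV = (-720, 640, -320), UW = (-216, 173, -96).
UV × UW = (-6080, 0, 13680).
The cross product is nonzero, so the points do not lie on one line.

No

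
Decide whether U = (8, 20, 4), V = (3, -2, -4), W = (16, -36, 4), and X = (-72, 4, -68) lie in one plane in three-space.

No

With U as base: UV = (-5, -22, -8), UW = (8, -56, 0), UX = (-80, -16, -72).
UW × UX = (4032, 576, -4608).
UV · (UW × UX) = 4032.
Since 4032 ≠ 0, the four points are not coplanar.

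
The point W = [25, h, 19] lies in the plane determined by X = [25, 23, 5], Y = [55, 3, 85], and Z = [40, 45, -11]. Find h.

The plane through X, Y, Z has equation −1440x + 1680y + 960z = 7440.
Substituting W: (1680)h + (-17760) = 7440, so h = 15.

15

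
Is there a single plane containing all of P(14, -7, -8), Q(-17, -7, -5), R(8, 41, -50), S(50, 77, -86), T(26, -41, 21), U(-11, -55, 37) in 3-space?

Yes

The plane through P, Q, R has normal n = PQ × PR = (-144, -1320, -1488) and equation n·X = 19128.
Checking the remaining points: n·S = 19128, n·T = 19128, n·U = 19128.
All equal 19128, so all 6 points lie in one plane.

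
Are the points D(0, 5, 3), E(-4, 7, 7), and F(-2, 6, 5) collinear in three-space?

Yes

DE = (-4, 2, 4), DF = (-2, 1, 2).
Each component of DF is 1/2 times the corresponding component of DE, so DF = 1/2·DE and the points are collinear.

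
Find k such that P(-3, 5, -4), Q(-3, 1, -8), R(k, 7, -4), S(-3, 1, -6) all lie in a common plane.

-3

Normal to plane PQS: n = (-8, 0, 0); plane equation n·X = 24.
Requiring n·R = 24: (-8)k + (0) = 24.
So k = -3.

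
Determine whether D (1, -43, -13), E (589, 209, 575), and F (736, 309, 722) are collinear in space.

DE = (588, 252, 588), DF = (735, 352, 735).
DE × DF = (-21756, 0, 21756).
The cross product is nonzero, so the points do not lie on one line.

No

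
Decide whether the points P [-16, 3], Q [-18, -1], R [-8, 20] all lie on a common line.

No

PQ = (-2, -4), PR = (8, 17).
If collinear, PR would be a scalar multiple of PQ. But (-2)·(17) ≠ (-4)·(8) (difference -2), so they are not parallel; the points are not collinear.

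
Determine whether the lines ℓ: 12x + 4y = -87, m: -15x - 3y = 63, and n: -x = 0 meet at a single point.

Intersecting ℓ and m: solving the 2×2 system gives (x, y) = (3/8, -183/8).
Substitute into n: (-1)(3/8) + (0)(-183/8) = -3/8.
But n requires 0 ≠ -3/8, so the three lines have no common point.

No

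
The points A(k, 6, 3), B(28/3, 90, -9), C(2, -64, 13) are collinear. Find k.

16/3

Direction BC = (-22/3, -154, 22). From the y-coordinate of A, the parameter along the line is τ = (6 − 90)/(-154) = 6/11.
Then k = 28/3 + 6/11·(-22/3) = 16/3.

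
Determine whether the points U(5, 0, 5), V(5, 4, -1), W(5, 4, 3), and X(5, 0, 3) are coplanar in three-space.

A normal to the plane through U, V, W is n = UV × UW = (16, 0, 0).
The plane has equation n·P = 80. For X: n·X = 80.
Equal, so X lies in the plane and all four are coplanar.

Yes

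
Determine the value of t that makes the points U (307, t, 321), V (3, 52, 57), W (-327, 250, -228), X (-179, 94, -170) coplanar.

-129

Coplanarity ⇔ det[UV; UW; UX] = 0.
Expanding, this is linear in t: (23040)t + (2972160) = 0.
So t = -129.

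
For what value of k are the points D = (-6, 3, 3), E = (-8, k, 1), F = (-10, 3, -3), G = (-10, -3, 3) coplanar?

2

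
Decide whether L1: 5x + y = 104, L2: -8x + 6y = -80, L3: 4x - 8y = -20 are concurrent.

No

Lines aᵢx + bᵢy = cᵢ with pairwise distinct directions are concurrent exactly when det[aᵢ bᵢ cᵢ] = 0.
Here the determinant is -120.
Nonzero, so no common point exists.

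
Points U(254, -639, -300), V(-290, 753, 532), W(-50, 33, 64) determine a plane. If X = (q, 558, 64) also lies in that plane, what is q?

-600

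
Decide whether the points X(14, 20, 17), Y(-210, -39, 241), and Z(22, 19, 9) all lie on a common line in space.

XY = (-224, -59, 224), XZ = (8, -1, -8).
XY × XZ = (696, 0, 696).
The cross product is nonzero, so the points do not lie on one line.

No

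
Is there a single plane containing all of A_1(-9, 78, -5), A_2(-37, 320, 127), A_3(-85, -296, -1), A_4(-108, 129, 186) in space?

No

A normal to the plane through A_1, A_2, A_3 is n = A_1A_2 × A_1A_3 = (50336, -9920, 28864).
The plane has equation n·P = -1371104. For A_4: n·A_4 = -1347264.
-1347264 ≠ -1371104, so A_4 is off the plane.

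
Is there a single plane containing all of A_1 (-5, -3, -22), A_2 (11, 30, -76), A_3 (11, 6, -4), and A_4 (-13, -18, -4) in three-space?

No

With A_1 as base: A_1A_2 = (16, 33, -54), A_1A_3 = (16, 9, 18), A_1A_4 = (-8, -15, 18).
A_1A_3 × A_1A_4 = (432, -432, -168).
A_1A_2 · (A_1A_3 × A_1A_4) = 1728.
Since 1728 ≠ 0, the four points are not coplanar.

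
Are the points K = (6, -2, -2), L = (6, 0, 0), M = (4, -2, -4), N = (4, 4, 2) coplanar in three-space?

Yes

With K as base: KL = (0, 2, 2), KM = (-2, 0, -2), KN = (-2, 6, 4).
KM × KN = (12, 12, -12).
KL · (KM × KN) = 0.
The scalar triple product vanishes, so the four points are coplanar.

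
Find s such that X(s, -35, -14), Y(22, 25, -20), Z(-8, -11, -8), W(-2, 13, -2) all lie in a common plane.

The points are coplanar iff XY · (XZ × XW) = 0.
Expanding, this is linear in s: (504)s + (7056) = 0.
So s = -14.

-14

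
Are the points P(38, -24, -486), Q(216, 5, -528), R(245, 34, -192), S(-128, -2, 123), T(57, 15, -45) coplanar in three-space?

No

The plane through P, Q, R has normal n = PQ × PR = (10962, -61026, 4321) and equation n·X = -218826.
Checking the remaining points: n·S = -749601, n·T = -485001.
Since n·S = -749601 ≠ -218826, S is off the plane and the points are not all coplanar.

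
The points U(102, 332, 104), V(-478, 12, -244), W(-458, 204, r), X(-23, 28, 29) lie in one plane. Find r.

-232

Normal to plane UVX: n = (-81792, 0, 136320); plane equation n·P = 5834496.
Requiring n·W = 5834496: (136320)r + (37460736) = 5834496.
So r = -232.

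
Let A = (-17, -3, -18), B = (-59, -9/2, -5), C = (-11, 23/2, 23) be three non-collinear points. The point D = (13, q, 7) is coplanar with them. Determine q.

19/2

The plane through A, B, C has equation −250x + 1800y − 600z = 9650.
Substituting D: (1800)q + (-7450) = 9650, so q = 19/2.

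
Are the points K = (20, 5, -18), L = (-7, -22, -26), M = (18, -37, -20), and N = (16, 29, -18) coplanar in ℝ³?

No

The four points are coplanar iff the 3×3 determinant with rows KL, KM, KN is zero.
Rows: (-27, -27, -8), (-2, -42, -2), (-4, 24, 0).
Expanding along the first row: (-27)(48) − (-27)(-8) + (-8)(-216) = 216.
Nonzero ⇒ not coplanar.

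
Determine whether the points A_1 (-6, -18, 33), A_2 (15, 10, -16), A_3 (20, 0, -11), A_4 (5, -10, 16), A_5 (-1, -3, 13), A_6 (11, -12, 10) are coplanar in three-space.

The plane through A_1, A_2, A_3 has normal n = A_1A_2 × A_1A_3 = (-350, -350, -350) and equation n·P = -3150.
Checking the remaining points: n·A_4 = -3850, n·A_5 = -3150, n·A_6 = -3150.
Since n·A_4 = -3850 ≠ -3150, A_4 is off the plane and the points are not all coplanar.

No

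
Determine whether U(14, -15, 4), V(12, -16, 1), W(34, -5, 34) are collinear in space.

UV = (-2, -1, -3), UW = (20, 10, 30).
UV × UW = (0, 0, 0).
The cross product vanishes, so the three points are collinear.

Yes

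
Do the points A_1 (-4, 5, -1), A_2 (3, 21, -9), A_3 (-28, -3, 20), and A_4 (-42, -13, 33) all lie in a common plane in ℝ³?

No

With A_1 as base: A_1A_2 = (7, 16, -8), A_1A_3 = (-24, -8, 21), A_1A_4 = (-38, -18, 34).
A_1A_3 × A_1A_4 = (106, 18, 128).
A_1A_2 · (A_1A_3 × A_1A_4) = 6.
Since 6 ≠ 0, the four points are not coplanar.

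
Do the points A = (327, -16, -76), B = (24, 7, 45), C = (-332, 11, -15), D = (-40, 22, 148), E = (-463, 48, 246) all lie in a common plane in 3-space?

No

The plane through A, B, C has normal n = AB × AC = (-1864, -61256, 6976) and equation n·P = -159608.
Checking the remaining points: n·D = -240624, n·E = -361160.
Since n·D = -240624 ≠ -159608, D is off the plane and the points are not all coplanar.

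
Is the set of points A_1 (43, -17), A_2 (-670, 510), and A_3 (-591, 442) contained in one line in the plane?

A_1A_2 = (-713, 527), A_1A_3 = (-634, 459).
Twice the signed area of △A_1A_2A_3 is (-713)(459) − (527)(-634) = 6851.
The area is nonzero, so the three points are not collinear.

No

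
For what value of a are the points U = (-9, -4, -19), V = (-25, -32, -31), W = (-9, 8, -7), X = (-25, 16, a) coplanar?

17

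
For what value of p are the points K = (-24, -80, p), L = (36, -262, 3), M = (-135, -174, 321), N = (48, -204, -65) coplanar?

7

The points are coplanar iff KL · (KM × KN) = 0.
Expanding, this is linear in p: (10974)p + (-76818) = 0.
So p = 7.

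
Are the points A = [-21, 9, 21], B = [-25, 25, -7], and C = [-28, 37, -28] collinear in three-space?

Yes

AB = (-4, 16, -28), AC = (-7, 28, -49).
AB × AC = (0, 0, 0).
The cross product vanishes, so the three points are collinear.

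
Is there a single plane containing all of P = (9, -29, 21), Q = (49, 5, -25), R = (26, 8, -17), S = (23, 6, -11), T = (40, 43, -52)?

No

The plane through P, Q, R has normal n = PQ × PR = (410, 738, 902) and equation n·X = 1230.
Checking the remaining points: n·S = 3936, n·T = 1230.
Since n·S = 3936 ≠ 1230, S is off the plane and the points are not all coplanar.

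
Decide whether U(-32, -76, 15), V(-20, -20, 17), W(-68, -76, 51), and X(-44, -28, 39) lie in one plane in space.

Yes

A normal to the plane through U, V, W is n = UV × UW = (2016, -504, 2016).
The plane has equation n·P = 4032. For X: n·X = 4032.
Equal, so X lies in the plane and all four are coplanar.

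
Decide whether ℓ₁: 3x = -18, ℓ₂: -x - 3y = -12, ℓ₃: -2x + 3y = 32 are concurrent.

No

Intersecting ℓ₁ and ℓ₂: solving the 2×2 system gives (x, y) = (-6, 6).
Substitute into ℓ₃: (-2)(-6) + (3)(6) = 30.
But ℓ₃ requires 32 ≠ 30, so the three lines have no common point.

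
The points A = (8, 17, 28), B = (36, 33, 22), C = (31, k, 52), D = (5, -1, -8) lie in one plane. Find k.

43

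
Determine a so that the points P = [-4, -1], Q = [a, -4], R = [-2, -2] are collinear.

The three points are collinear iff det[PQ; PR] = 0.
This determinant is linear in a: (-1)a + (2) = 0, so a = 2.

2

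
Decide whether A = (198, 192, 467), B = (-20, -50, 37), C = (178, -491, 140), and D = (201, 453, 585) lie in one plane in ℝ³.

No

A normal to the plane through A, B, C is n = AB × AC = (-214556, -62686, 144054).
The plane has equation n·P = 12755418. For D: n·D = 12749076.
12749076 ≠ 12755418, so D is off the plane.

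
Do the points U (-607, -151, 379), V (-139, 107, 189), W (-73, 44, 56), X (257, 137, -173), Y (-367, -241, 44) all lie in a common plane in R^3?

Yes

The plane through U, V, W has normal n = UV × UW = (-46284, 49704, -46512) and equation n·P = 2961036.
Checking the remaining points: n·X = 2961036, n·Y = 2961036.
All equal 2961036, so all 5 points lie in one plane.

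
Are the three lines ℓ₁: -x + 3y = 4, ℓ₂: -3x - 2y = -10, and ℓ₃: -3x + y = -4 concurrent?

Yes

The three lines meet at one point iff the augmented coefficient matrix [aᵢ bᵢ cᵢ] has rank < 3, i.e. its determinant vanishes.
Here the determinant is 0.
It vanishes, so the lines are concurrent at (2, 2).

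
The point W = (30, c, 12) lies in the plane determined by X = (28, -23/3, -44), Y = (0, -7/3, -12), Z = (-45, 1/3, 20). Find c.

29/3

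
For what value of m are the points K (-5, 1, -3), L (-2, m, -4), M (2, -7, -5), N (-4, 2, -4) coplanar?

-2

Normal to plane KMN: n = (10, 5, 15); plane equation n·P = -90.
Requiring n·L = -90: (5)m + (-80) = -90.
So m = -2.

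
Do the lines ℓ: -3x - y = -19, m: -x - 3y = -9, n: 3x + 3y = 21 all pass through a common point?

Intersecting ℓ and m: solving the 2×2 system gives (x, y) = (6, 1).
Substitute into n: (3)(6) + (3)(1) = 21.
This equals 21, so (6, 1) lies on all three lines and they are concurrent.

Yes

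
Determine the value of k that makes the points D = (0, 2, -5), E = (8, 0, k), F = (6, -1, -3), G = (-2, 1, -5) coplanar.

-3

The points are coplanar iff DE · (DF × DG) = 0.
Expanding, this is linear in k: (-12)k + (-36) = 0.
So k = -3.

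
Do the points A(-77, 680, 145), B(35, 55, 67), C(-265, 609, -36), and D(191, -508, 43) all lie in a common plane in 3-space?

No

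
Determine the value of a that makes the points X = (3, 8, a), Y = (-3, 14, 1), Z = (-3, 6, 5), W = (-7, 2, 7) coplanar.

4

The points are coplanar iff XY · (XZ × XW) = 0.
Expanding, this is linear in a: (32)a + (-128) = 0.
So a = 4.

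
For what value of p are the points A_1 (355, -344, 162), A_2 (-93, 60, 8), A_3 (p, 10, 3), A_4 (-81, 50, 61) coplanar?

-38

The points are coplanar iff A_1A_2 · (A_1A_3 × A_1A_4) = 0.
Expanding, this is linear in p: (-19872)p + (-755136) = 0.
So p = -38.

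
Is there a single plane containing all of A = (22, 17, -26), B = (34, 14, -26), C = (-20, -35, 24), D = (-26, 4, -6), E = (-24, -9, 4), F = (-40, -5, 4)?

Yes

The plane through A, B, C has normal n = AB × AC = (-150, -600, -750) and equation n·P = 6000.
Checking the remaining points: n·D = 6000, n·E = 6000, n·F = 6000.
All equal 6000, so all 6 points lie in one plane.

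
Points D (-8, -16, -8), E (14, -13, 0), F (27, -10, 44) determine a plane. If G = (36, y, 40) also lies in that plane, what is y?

-9

The plane through D, E, F has equation 108x − 864y + 27z = 12744.
Substituting G: (-864)y + (4968) = 12744, so y = -9.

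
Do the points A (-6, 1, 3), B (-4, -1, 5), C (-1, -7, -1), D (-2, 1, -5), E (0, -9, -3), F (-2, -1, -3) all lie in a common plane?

No

The plane through A, B, C has normal n = AB × AC = (24, 18, -6) and equation n·P = -144.
Checking the remaining points: n·D = 0, n·E = -144, n·F = -48.
Since n·D = 0 ≠ -144, D is off the plane and the points are not all coplanar.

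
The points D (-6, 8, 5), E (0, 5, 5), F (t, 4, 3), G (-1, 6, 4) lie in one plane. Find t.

4

Normal to plane DEG: n = (3, 6, 3); plane equation n·P = 45.
Requiring n·F = 45: (3)t + (33) = 45.
So t = 4.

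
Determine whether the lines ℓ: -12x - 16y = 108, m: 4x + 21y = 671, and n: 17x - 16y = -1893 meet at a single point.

The three lines meet at one point iff the augmented coefficient matrix [aᵢ bᵢ cᵢ] has rank < 3, i.e. its determinant vanishes.
Here the determinant is -928.
Nonzero, so no common point exists.

No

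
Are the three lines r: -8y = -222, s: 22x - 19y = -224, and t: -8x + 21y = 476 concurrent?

No

Intersecting r and s: solving the 2×2 system gives (x, y) = (1213/88, 111/4).
Substitute into t: (-8)(1213/88) + (21)(111/4) = 20789/44.
But t requires 476 ≠ 20789/44, so the three lines have no common point.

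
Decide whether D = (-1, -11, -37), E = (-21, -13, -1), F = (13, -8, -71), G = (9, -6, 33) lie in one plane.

No

The four points are coplanar iff the 3×3 determinant with rows DE, DF, DG is zero.
Rows: (-20, -2, 36), (14, 3, -34), (10, 5, 70).
Expanding along the first row: (-20)(380) − (-2)(1320) + (36)(40) = -3520.
Nonzero ⇒ not coplanar.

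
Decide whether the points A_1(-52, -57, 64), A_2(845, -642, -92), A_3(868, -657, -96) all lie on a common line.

Yes

A_1A_2 = (897, -585, -156), A_1A_3 = (920, -600, -160).
A_1A_2 × A_1A_3 = (0, 0, 0).
The cross product vanishes, so the three points are collinear.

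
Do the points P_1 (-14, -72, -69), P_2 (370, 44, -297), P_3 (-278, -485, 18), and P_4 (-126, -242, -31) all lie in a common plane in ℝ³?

Yes

A normal to the plane through P_1, P_2, P_3 is n = P_1P_2 × P_1P_3 = (-84072, 26784, -127968).
The plane has equation n·P = 8078352. For P_4: n·P_4 = 8078352.
Equal, so P_4 lies in the plane and all four are coplanar.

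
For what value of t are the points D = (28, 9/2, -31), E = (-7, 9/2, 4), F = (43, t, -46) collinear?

9/2

Direction DE = (-35, 0, 35). From the x-coordinate of F, the parameter along the line is τ = (43 − 28)/(-35) = -3/7.
Then t = 9/2 + (-3/7)·(0) = 9/2.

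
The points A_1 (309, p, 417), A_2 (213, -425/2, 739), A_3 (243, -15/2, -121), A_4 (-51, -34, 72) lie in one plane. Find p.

-283/2

Coplanarity ⇔ det[A_1A_2; A_1A_3; A_1A_4] = 0.
Expanding, this is linear in p: (-247050)p + (-34957575) = 0.
So p = -283/2.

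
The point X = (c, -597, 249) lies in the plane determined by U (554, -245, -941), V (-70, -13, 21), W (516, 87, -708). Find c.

-480

A normal to the plane is n = UV × UW = (-265328, 108836, -198352).
X lies in the plane iff n · UX = 0.
This gives (-265328)c + (-127357440) = 0, so c = -480.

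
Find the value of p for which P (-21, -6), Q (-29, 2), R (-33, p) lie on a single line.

Collinearity: (R − P) must be parallel to (Q − P) = (-8, 8).
Cross-multiplying the components: (p − (-6))·(-8) = (-12)·(8).
Solving gives p = 6.

6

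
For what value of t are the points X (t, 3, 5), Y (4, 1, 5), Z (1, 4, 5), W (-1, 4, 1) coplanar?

2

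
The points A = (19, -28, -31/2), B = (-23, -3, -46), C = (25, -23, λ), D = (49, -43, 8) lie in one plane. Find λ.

The points are coplanar iff AB · (AC × AD) = 0.
Expanding, this is linear in λ: (120)λ + (720) = 0.
So λ = -6.

-6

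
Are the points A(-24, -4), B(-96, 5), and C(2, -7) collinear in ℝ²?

AB = (-72, 9), AC = (26, -3).
Twice the signed area of △ABC is (-72)(-3) − (9)(26) = -18.
The area is nonzero, so the three points are not collinear.

No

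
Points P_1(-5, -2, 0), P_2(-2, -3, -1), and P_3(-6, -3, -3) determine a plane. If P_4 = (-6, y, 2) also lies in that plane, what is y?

-1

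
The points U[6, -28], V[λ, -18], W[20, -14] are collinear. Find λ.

16

The three points are collinear iff det[UV; UW] = 0.
This determinant is linear in λ: (14)λ + (-224) = 0, so λ = 16.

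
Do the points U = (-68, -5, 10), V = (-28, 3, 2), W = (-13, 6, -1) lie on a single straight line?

Yes

UV = (40, 8, -8), UW = (55, 11, -11).
UV × UW = (0, 0, 0).
The cross product vanishes, so the three points are collinear.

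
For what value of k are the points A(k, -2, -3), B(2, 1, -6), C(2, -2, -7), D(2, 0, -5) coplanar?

The points are coplanar iff AB · (AC × AD) = 0.
Expanding, this is linear in k: (4)k + (-8) = 0.
So k = 2.

2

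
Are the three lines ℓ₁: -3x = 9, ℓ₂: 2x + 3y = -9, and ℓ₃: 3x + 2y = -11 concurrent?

Lines aᵢx + bᵢy = cᵢ with pairwise distinct directions are concurrent exactly when det[aᵢ bᵢ cᵢ] = 0.
Here the determinant is 0.
It vanishes, so the lines are concurrent at (-3, -1).

Yes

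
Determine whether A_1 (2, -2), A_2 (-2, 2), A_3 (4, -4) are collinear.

A_1A_2 = (-4, 4), A_1A_3 = (2, -2).
det[A_1A_2; A_1A_3] = (-4)(-2) − (4)(2) = 0.
The determinant is zero, so the points are collinear.

Yes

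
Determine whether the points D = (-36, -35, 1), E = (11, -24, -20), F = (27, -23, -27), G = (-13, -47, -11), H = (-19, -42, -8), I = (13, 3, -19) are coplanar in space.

The plane through D, E, F has normal n = DE × DF = (-56, -7, -129) and equation n·P = 2132.
Checking the remaining points: n·G = 2476, n·H = 2390, n·I = 1702.
Since n·G = 2476 ≠ 2132, G is off the plane and the points are not all coplanar.

No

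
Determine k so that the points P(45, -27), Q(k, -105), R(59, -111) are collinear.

58

The three points are collinear iff det[PQ; PR] = 0.
This determinant is linear in k: (-84)k + (4872) = 0, so k = 58.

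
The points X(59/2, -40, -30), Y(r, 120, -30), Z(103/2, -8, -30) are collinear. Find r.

279/2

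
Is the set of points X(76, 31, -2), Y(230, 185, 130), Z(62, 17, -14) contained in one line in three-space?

Yes

XY = (154, 154, 132), XZ = (-14, -14, -12).
Each component of XZ is -1/11 times the corresponding component of XY, so XZ = -1/11·XY and the points are collinear.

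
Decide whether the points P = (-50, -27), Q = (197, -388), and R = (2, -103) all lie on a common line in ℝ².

PQ = (247, -361), PR = (52, -76).
Checking proportionality: PR = 4/19·PQ, so the vectors are parallel and the points are collinear.

Yes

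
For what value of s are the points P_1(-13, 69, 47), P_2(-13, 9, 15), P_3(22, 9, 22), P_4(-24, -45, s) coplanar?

Normal to plane P_1P_2P_3: n = (-420, -1120, 2100); plane equation n·P = 26880.
Requiring n·P_4 = 26880: (2100)s + (60480) = 26880.
So s = -16.

-16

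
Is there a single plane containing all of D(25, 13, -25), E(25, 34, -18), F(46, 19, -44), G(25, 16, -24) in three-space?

Yes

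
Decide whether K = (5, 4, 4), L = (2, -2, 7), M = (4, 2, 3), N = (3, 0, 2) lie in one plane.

A normal to the plane through K, L, M is n = KL × KM = (12, -6, 0).
The plane has equation n·P = 36. For N: n·N = 36.
Equal, so N lies in the plane and all four are coplanar.

Yes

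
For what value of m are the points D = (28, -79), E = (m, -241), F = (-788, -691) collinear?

-188

The three points are collinear iff det[DE; DF] = 0.
This determinant is linear in m: (-612)m + (-115056) = 0, so m = -188.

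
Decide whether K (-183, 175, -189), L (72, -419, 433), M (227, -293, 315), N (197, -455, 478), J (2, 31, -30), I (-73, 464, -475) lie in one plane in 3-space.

No

The plane through K, L, M has normal n = KL × KM = (-8280, 126500, 124200) and equation n·P = 178940.
Checking the remaining points: n·N = 178940, n·J = 178940, n·I = 305440.
Since n·I = 305440 ≠ 178940, I is off the plane and the points are not all coplanar.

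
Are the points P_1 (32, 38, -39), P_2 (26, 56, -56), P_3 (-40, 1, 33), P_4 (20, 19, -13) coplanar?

Yes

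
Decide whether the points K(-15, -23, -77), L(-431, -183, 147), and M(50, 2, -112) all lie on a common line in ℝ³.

Yes

KL = (-416, -160, 224), KM = (65, 25, -35).
KL × KM = (0, 0, 0).
The cross product vanishes, so the three points are collinear.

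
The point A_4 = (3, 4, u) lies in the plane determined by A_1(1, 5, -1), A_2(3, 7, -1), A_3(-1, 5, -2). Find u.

A normal to the plane is n = A_1A_2 × A_1A_3 = (-2, 2, 4).
A_4 lies in the plane iff n · A_1A_4 = 0.
This gives (4)u + (-2) = 0, so u = 1/2.

1/2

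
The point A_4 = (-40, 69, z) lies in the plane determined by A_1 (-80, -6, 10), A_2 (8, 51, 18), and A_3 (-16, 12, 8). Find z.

30

A normal to the plane is n = A_1A_2 × A_1A_3 = (-258, 688, -2064).
A_4 lies in the plane iff n · A_1A_4 = 0.
This gives (-2064)z + (61920) = 0, so z = 30.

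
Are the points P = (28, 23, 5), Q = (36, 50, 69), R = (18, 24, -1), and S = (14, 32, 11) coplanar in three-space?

No

A normal to the plane through P, Q, R is n = PQ × PR = (-226, -592, 278).
The plane has equation n·X = -18554. For S: n·S = -19050.
-19050 ≠ -18554, so S is off the plane.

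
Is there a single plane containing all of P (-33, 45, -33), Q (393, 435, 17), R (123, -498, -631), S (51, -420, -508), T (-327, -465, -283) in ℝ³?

No

The plane through P, Q, R has normal n = PQ × PR = (-206070, 262548, -292158) and equation n·X = 28256184.
Checking the remaining points: n·S = 27636534, n·T = 27980784.
Since n·S = 27636534 ≠ 28256184, S is off the plane and the points are not all coplanar.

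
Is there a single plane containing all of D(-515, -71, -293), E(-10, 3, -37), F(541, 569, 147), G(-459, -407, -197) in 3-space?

A normal to the plane through D, E, F is n = DE × DF = (-131280, 48136, 245056).
The plane has equation n·P = -7609864. For G: n·G = -7609864.
Equal, so G lies in the plane and all four are coplanar.

Yes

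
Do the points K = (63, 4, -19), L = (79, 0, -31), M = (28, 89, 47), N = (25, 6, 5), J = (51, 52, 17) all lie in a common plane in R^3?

No

The plane through K, L, M has normal n = KL × KM = (756, -636, 1220) and equation n·P = 21904.
Checking the remaining points: n·N = 21184, n·J = 26224.
Since n·N = 21184 ≠ 21904, N is off the plane and the points are not all coplanar.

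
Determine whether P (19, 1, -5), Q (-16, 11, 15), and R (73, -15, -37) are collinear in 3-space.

PQ = (-35, 10, 20), PR = (54, -16, -32).
PQ × PR = (0, -40, 20).
The cross product is nonzero, so the points do not lie on one line.

No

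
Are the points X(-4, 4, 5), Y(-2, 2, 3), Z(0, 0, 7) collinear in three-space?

No

XY = (2, -2, -2), XZ = (4, -4, 2).
XY × XZ = (-12, -12, 0).
The cross product is nonzero, so the points do not lie on one line.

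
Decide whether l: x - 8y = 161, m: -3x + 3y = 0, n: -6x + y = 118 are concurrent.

No

Intersecting l and m: solving the 2×2 system gives (x, y) = (-23, -23).
Substitute into n: (-6)(-23) + (1)(-23) = 115.
But n requires 118 ≠ 115, so the three lines have no common point.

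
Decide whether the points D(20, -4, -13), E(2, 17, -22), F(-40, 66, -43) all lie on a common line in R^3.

Yes

DE = (-18, 21, -9), DF = (-60, 70, -30).
Each component of DF is 10/3 times the corresponding component of DE, so DF = 10/3·DE and the points are collinear.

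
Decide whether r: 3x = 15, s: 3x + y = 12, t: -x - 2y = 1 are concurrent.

Intersecting r and s: solving the 2×2 system gives (x, y) = (5, -3).
Substitute into t: (-1)(5) + (-2)(-3) = 1.
This equals 1, so (5, -3) lies on all three lines and they are concurrent.

Yes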